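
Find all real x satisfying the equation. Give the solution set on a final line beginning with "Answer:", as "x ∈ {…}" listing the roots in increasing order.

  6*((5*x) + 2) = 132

Step 1. [6*((5*x) + 2) = 132] 6 out front; divide by 6. So div: (5*x) + 2 = 22.
Step 2. [(5*x) + 2 = 22] peel the +2: subtract 2 from each side, so sub: 5*x = 20.
Step 3. [5*x = 20] LHS = 5·(…); ÷5 both sides. So div: x = 4.

Answer: x ∈ {4}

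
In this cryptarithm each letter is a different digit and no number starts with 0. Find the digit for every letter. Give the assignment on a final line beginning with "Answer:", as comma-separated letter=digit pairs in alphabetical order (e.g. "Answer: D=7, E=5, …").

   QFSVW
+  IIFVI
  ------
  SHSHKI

Step 1. [col 1: W + I ≡ I (mod 10)] from column 1 (nothing yet, carry-in 0, all letters distinct, none taken yet): W must equal 0. So W=0.
Step 2. [S] S is the leading digit of a 6-digit sum of two 5-digit numbers; the final carry is exactly 1, so S=1.
Step 3. [col 1: W + I ≡ I (mod 10)] several values work for I in column 1 (W + I ≡ I (mod 10), carry-in 0); try I=8. So I=8.
Step 4. [col 2: V + V ≡ K (mod 10)] column 2 (V + V ≡ K (mod 10), carry-in 0) doesn't pin V yet; pick V=7 and continue ⇒ V=7.
Step 5. [col 2: V + V ≡ K (mod 10)] column 2 reads V+V+carry(0)=K with V=7; with digits 0,1,7,8 already taken and all letters distinct, the only value for K is 4 ⇒ K=4.
Step 6. [col 3: S + F ≡ H (mod 10)] column 3 reads S+F+carry(1)=H with S=1; with digits 0,1,4,7,8 already taken and all letters distinct, the only value for F is 3, so F=3.
Step 7. [col 3: S + F ≡ H (mod 10)] from column 3 (S=1, F=3, carry-in 1, digits 0,1,3,4,7,8 already taken and all letters distinct): H must equal 5, so H=5.
Step 8. [col 5: Q + I ≡ H (mod 10)] column 5: given I=8, H=5, carry-in 1, and digits 0,1,3,4,5,7,8 already taken and all letters distinct, Q+I≡H (mod 10) forces Q=6. So Q=6.

Answer: F=3, H=5, I=8, K=4, Q=6, S=1, V=7, W=0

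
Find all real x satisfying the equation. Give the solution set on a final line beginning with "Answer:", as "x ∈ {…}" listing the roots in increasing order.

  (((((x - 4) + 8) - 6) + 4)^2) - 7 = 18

Step 1. [(((((x - 4) + 8) - 6) + 4)^2) - 7 = 18] 7 comes off first (add 7). So sub: ((((x - 4) + 8) - 6) + 4)^2 = 25.
Step 2. [((((x - 4) + 8) - 6) + 4)^2 = 25] LHS squared, RHS 25 ≥ 0: apply √ (±). So sqrt: (((x - 4) + 8) - 6) + 4 = 5 or -5.
Step 3. [(((x - 4) + 8) - 6) + 4 = 5 or -5] the outer +4 inverts by subtracting 4. So sub: ((x - 4) + 8) - 6 = 1 or -9.
Step 4. [((x - 4) + 8) - 6 = 1 or -9] -6 is outermost — add 6 both sides. So sub: (x - 4) + 8 = 7 or -3.
Step 5. [(x - 4) + 8 = 7 or -3] 8 comes off first (subtract 8) ⇒ sub: x - 4 = -1 or -11.
Step 6. [x - 4 = -1 or -11] -4 is outermost — add 4 both sides. So sub: x = 3 or -7.

Answer: x ∈ {-7, 3}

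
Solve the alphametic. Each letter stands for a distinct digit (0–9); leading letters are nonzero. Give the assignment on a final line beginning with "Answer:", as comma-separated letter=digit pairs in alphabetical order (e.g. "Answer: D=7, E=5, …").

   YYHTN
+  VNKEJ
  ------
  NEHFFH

Step 1. [col 1: N + J ≡ H (mod 10)] H=7 is one option consistent with column 1 (N + J ≡ H (mod 10), carry-in 0) — take it ⇒ H=7.
Step 2. [col 1: N + J ≡ H (mod 10)] N=1 is one option consistent with column 1 (N + J ≡ H (mod 10), carry-in 0) — take it. So N=1.
Step 3. [col 1: N + J ≡ H (mod 10)] from column 1 (N=1, H=7, carry-in 0, digits 1,7 already taken and all letters distinct): J must equal 6, so J=6.
Step 4. [col 2: T + E ≡ F (mod 10)] E=3 is one option consistent with column 2 (T + E ≡ F (mod 10), carry-in 0) — take it, so E=3.
Step 5. [col 2: T + E ≡ F (mod 10)] column 2 (T + E ≡ F (mod 10), carry-in 0) doesn't pin T yet; pick T=9 and continue, so T=9.
Step 6. [col 2: T + E ≡ F (mod 10)] column 2 reads T+E+carry(0)=F with T=9, E=3; with digits 1,3,6,7,9 already taken and all letters distinct, the only value for F is 2, so F=2.
Step 7. [col 3: H + K ≡ F (mod 10)] from column 3 (H=7, F=2, carry-in 1, digits 1,2,3,6,7,9 already taken and all letters distinct): K must equal 4, so K=4.
Step 8. [col 4: Y + N ≡ H (mod 10)] column 4: given N=1, H=7, carry-in 1, and digits 1,2,3,4,6,7,9 already taken and all letters distinct, Y+N≡H (mod 10) forces Y=5 ⇒ Y=5.
Step 9. [col 5: Y + V ≡ E (mod 10)] in column 5 we have Y+V≡E with carry-in 0; given Y=5, E=3 and digits 1,2,3,4,5,6,7,9 already taken and all letters distinct, that pins V to 8. So V=8.

Answer: E=3, F=2, H=7, J=6, K=4, N=1, T=9, V=8, Y=5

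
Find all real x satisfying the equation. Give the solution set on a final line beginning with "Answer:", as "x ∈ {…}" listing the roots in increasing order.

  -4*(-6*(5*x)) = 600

Step 1. [-4*(-6*(5*x)) = 600] -4 out front; divide by -4. So div: -6*(5*x) = -150.
Step 2. [-6*(5*x) = -150] LHS = -6·(…); ÷-6 both sides ⇒ div: 5*x = 25.
Step 3. [5*x = 25] 5·(inner) — divide through by 5, so div: x = 5.

Answer: x ∈ {5}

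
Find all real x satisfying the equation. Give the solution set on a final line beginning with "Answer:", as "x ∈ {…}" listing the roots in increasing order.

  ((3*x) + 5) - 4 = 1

Step 1. [((3*x) + 5) - 4 = 1] add 4: x sits inside (… - 4) ⇒ sub: (3*x) + 5 = 5.
Step 2. [(3*x) + 5 = 5] 5 comes off first (subtract 5). So sub: 3*x = 0.
Step 3. [3*x = 0] 3 out front; divide by 3, so div: x = 0.

Answer: x ∈ {0}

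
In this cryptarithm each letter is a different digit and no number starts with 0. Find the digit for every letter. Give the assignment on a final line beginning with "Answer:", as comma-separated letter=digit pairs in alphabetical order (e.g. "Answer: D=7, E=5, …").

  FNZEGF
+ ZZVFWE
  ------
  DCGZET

Step 1. [col 1: F + E ≡ T (mod 10)] several values work for F in column 1 (F + E ≡ T (mod 10), carry-in 0); try F=3. So F=3.
Step 2. [col 1: F + E ≡ T (mod 10)] column 1 (F + E ≡ T (mod 10), carry-in 0) doesn't pin E yet; pick E=1 and continue ⇒ E=1.
Step 3. [col 1: F + E ≡ T (mod 10)] column 1: given F=3, E=1, carry-in 0, and digits 1,3 already taken and all letters distinct, F+E≡T (mod 10) forces T=4. So T=4.
Step 4. [col 2: G + W ≡ E (mod 10)] column 2 (G + W ≡ E (mod 10), carry-in 0) doesn't pin G yet; pick G=2 and continue ⇒ G=2.
Step 5. [col 2: G + W ≡ E (mod 10)] from column 2 (G=2, E=1, carry-in 0, digits 1,2,3,4 already taken and all letters distinct): W must equal 9 ⇒ W=9.
Step 6. [col 3: E + F ≡ Z (mod 10)] in column 3 we have E+F≡Z with carry-in 1; given E=1, F=3 and digits 1,2,3,4,9 already taken and all letters distinct, that pins Z to 5. So Z=5.
Step 7. [col 4: Z + V ≡ G (mod 10)] column 4 reads Z+V+carry(0)=G with Z=5, G=2; with digits 1,2,3,4,5,9 already taken and all letters distinct, the only value for V is 7. So V=7.
Step 8. [col 5: N + Z ≡ C (mod 10)] column 5 reads N+Z+carry(1)=C with Z=5; with digits 1,2,3,4,5,7,9 already taken and all letters distinct, the only value for C is 6 ⇒ C=6.
Step 9. [col 5: N + Z ≡ C (mod 10)] from column 5 (Z=5, C=6, carry-in 1, digits 1,2,3,4,5,6,7,9 already taken and all letters distinct): N must equal 0, so N=0.
Step 10. [col 6: F + Z ≡ D (mod 10)] in column 6 we have F+Z≡D with carry-in 0; given F=3, Z=5 and digits 0,1,2,3,4,5,6,7,9 already taken and all letters distinct, that pins D to 8 ⇒ D=8.

Answer: C=6, D=8, E=1, F=3, G=2, N=0, T=4, V=7, W=9, Z=5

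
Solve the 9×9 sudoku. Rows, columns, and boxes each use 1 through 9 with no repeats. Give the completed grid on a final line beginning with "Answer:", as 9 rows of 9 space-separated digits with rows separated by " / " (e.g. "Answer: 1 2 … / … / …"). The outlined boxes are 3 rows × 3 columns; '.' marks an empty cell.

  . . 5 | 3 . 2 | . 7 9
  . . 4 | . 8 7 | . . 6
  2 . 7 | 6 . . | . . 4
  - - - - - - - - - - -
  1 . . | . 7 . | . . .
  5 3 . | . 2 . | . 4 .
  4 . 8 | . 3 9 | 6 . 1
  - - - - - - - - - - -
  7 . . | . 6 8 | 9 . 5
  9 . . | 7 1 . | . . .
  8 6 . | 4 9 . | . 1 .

Step 1. [r4c8∈{2,3,5,8,9}] 9 has one home in col 8: r4c8 ⇒ r4c8=9.
Step 2. [r4c2∈{2}] nothing but 2 survives at r4c2 ⇒ r4c2=2.
Step 3. [r6c4∈{5}] nothing but 5 survives at r6c4, so r6c4=5.
Step 4. [r4c7∈{3,5,8}] in row 4, 5 fits only at r4c7 ⇒ r4c7=5.
Step 5. [r8c7∈{2,3,4,8}] col 7 places 4 nowhere but r8c7 ⇒ r8c7=4.
Step 6. [r2c8∈{2,3,5}] in row 2, 5 fits only at r2c8 ⇒ r2c8=5.
Step 7. [r2c7∈{1,2,3}] r2c7 is the only open cell in row 2 admitting 2 ⇒ r2c7=2.
Step 8. [r4c9∈{3,8}] row 4 places 3 nowhere but r4c9, so r4c9=3.
Step 9. [r8c8∈{2,3,6,8}] r8c8 is the only open cell in row 8 admitting 6, so r8c8=6.
Step 10. [r3c8∈{3,8}] r3c8 is the only open cell in col 8 admitting 8, so r3c8=8.
Step 11. [r5c7∈{7,8}] col 7 places 8 nowhere but r5c7 ⇒ r5c7=8.
Step 12. [r7c8∈{2,3}] r7c8 is the only open cell in col 8 admitting 3. So r7c8=3.
Step 13. [r9c6∈{3,5}] 5 has one home in row 9: r9c6. So r9c6=5.
Step 14. [r3c6∈{1}] r3c6 is down to just 1, so r3c6=1.
Step 15. [r2c2∈{1,9}] r2c2 is the only open cell in row 2 admitting 1 ⇒ r2c2=1.
Step 16. [r4c3∈{6}] nothing but 6 survives at r4c3 ⇒ r4c3=6.
Step 17. [r9c3∈{2,3}] in row 9, 3 fits only at r9c3 ⇒ r9c3=3.
Step 18. [r8c3∈{2}] r8c3's peers cover all but 2. So r8c3=2.
Step 19. [r9c7∈{7}] nothing but 7 survives at r9c7 ⇒ r9c7=7.
Step 20. [r1c7∈{1}] nothing but 1 survives at r1c7. So r1c7=1.
Step 21. [r3c5∈{5}] r3c5 has the single candidate 5. So r3c5=5.
Step 22. [r5c9∈{7}] r5c9 has the single candidate 7 ⇒ r5c9=7.
Step 23. [r5c6∈{6}] r5c6's peers cover all but 6. So r5c6=6.
Step 24. [r9c9∈{2}] r9c9's peers cover all but 2 ⇒ r9c9=2.
Step 25. [r8c6∈{3}] nothing but 3 survives at r8c6, so r8c6=3.
Step 26. [r8c2∈{5}] r8c2 has the single candidate 5 ⇒ r8c2=5.
Step 27. [r7c2∈{4}] only 4 remains possible at r7c2. So r7c2=4.
Step 28. [r3c2∈{9}] r3c2's peers cover all but 9 ⇒ r3c2=9.
Step 29. [r6c8∈{2}] r6c8's peers cover all but 2. So r6c8=2.
Step 30. [r7c3∈{1}] r7c3 has the single candidate 1 ⇒ r7c3=1.
Step 31. [r4c6∈{4}] r4c6 has the single candidate 4, so r4c6=4.
Step 32. [r7c4∈{2}] nothing but 2 survives at r7c4, so r7c4=2.
Step 33. [r6c2∈{7}] r6c2's peers cover all but 7, so r6c2=7.
Step 34. [r4c4∈{8}] nothing but 8 survives at r4c4. So r4c4=8.
Step 35. [r1c5∈{4}] r1c5's peers cover all but 4. So r1c5=4.
Step 36. [r8c9∈{8}] only 8 remains possible at r8c9. So r8c9=8.
Step 37. [r2c4∈{9}] r2c4 has the single candidate 9. So r2c4=9.
Step 38. [r5c3∈{9}] r5c3 is down to just 9. So r5c3=9.
Step 39. [r1c2∈{8}] nothing but 8 survives at r1c2, so r1c2=8.
Step 40. [r3c7∈{3}] r3c7's peers cover all but 3 ⇒ r3c7=3.
Step 41. [r5c4∈{1}] r5c4's peers cover all but 1. So r5c4=1.
Step 42. [r1c1∈{6}] r1c1 has the single candidate 6, so r1c1=6.
Step 43. [r2c1∈{3}] only 3 remains possible at r2c1 ⇒ r2c1=3.

Answer: 6 8 5 3 4 2 1 7 9 / 3 1 4 9 8 7 2 5 6 / 2 9 7 6 5 1 3 8 4 / 1 2 6 8 7 4 5 9 3 / 5 3 9 1 2 6 8 4 7 / 4 7 8 5 3 9 6 2 1 / 7 4 1 2 6 8 9 3 5 / 9 5 2 7 1 3 4 6 8 / 8 6 3 4 9 5 7 1 2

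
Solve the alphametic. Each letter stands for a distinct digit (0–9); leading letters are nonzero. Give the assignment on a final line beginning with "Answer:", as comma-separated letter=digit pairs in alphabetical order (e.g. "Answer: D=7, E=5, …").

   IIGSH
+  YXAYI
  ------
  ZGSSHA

Step 1. [col 1: H + I ≡ A (mod 10)] several values work for I in column 1 (H + I ≡ A (mod 10), carry-in 0); try I=8, so I=8.
Step 2. [col 1: H + I ≡ A (mod 10)] no forcing yet in column 1 (carry-in 0); A=7 is free and consistent — try it ⇒ A=7.
Step 3. [col 1: H + I ≡ A (mod 10)] column 1: given I=8, A=7, carry-in 0, and digits 7,8 already taken and all letters distinct, H+I≡A (mod 10) forces H=9 ⇒ H=9.
Step 4. [Z] adding two 5-digit numbers gives at most 5+1 digits, and here it does — Z is that final carry and must be 1, so Z=1.
Step 5. [col 2: S + Y ≡ H (mod 10)] no forcing yet in column 2 (carry-in 1); S=2 is free and consistent — try it, so S=2.
Step 6. [col 2: S + Y ≡ H (mod 10)] from column 2 (S=2, H=9, carry-in 1, digits 1,2,7,8,9 already taken and all letters distinct): Y must equal 6, so Y=6.
Step 7. [col 3: G + A ≡ S (mod 10)] in column 3 we have G+A≡S with carry-in 0; given A=7, S=2 and digits 1,2,6,7,8,9 already taken and all letters distinct, that pins G to 5. So G=5.
Step 8. [col 4: I + X ≡ S (mod 10)] column 4: given I=8, S=2, carry-in 1, and digits 1,2,5,6,7,8,9 already taken and all letters distinct, I+X≡S (mod 10) forces X=3. So X=3.

Answer: A=7, G=5, H=9, I=8, S=2, X=3, Y=6, Z=1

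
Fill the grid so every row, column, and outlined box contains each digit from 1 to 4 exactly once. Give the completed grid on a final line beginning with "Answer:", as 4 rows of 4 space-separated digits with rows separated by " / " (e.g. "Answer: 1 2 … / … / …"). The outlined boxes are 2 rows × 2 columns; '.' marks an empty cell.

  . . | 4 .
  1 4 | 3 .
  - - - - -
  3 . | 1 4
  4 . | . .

Step 1. [r1c1∈{2}] only 2 remains possible at r1c1. So r1c1=2.
Step 2. [r4c3∈{2}] r4c3's peers cover all but 2, so r4c3=2.
Step 3. [r1c4∈{1}] r1c4 is down to just 1 ⇒ r1c4=1.
Step 4. [r1c2∈{3}] only 3 remains possible at r1c2 ⇒ r1c2=3.
Step 5. [r2c4∈{2}] nothing but 2 survives at r2c4, so r2c4=2.
Step 6. [r3c2∈{2}] nothing but 2 survives at r3c2, so r3c2=2.
Step 7. [r4c4∈{3}] r4c4 has the single candidate 3 ⇒ r4c4=3.
Step 8. [r4c2∈{1}] r4c2's peers cover all but 1. So r4c2=1.

Answer: 2 3 4 1 / 1 4 3 2 / 3 2 1 4 / 4 1 2 3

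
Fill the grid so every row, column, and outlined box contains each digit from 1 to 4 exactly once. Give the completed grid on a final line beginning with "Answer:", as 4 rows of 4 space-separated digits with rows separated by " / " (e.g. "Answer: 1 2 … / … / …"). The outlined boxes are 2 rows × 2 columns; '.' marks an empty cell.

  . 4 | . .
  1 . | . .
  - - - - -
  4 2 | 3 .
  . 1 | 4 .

Step 1. [r2c3∈{2}] r2c3's peers cover all but 2. So r2c3=2.
Step 2. [r2c2∈{3}] nothing but 3 survives at r2c2 ⇒ r2c2=3.
Step 3. [r1c4∈{1,3}] across row 1, 3 lands solely at r1c4 ⇒ r1c4=3.
Step 4. [r1c3∈{1}] nothing but 1 survives at r1c3, so r1c3=1.
Step 5. [r3c4∈{1}] only 1 remains possible at r3c4. So r3c4=1.
Step 6. [r2c4∈{4}] r2c4's peers cover all but 4. So r2c4=4.
Step 7. [r4c4∈{2}] r4c4 is down to just 2, so r4c4=2.
Step 8. [r1c1∈{2}] only 2 remains possible at r1c1. So r1c1=2.
Step 9. [r4c1∈{3}] nothing but 3 survives at r4c1. So r4c1=3.

Answer: 2 4 1 3 / 1 3 2 4 / 4 2 3 1 / 3 1 4 2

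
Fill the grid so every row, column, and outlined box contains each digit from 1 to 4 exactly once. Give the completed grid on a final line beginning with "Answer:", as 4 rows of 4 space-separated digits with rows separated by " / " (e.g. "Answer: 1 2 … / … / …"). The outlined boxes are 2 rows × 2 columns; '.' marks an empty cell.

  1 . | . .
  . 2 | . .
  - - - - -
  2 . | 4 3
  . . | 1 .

Step 1. [r1c3∈{2,3}] 2 has one home in col 3: r1c3 ⇒ r1c3=2.
Step 2. [r1c2∈{3,4}] r1c2 is the only open cell in row 1 admitting 3, so r1c2=3.
Step 3. [r2c1∈{4}] r2c1 has the single candidate 4. So r2c1=4.
Step 4. [r4c1∈{3}] only 3 remains possible at r4c1. So r4c1=3.
Step 5. [r2c3∈{3}] r2c3 has the single candidate 3, so r2c3=3.
Step 6. [r4c4∈{2}] only 2 remains possible at r4c4 ⇒ r4c4=2.
Step 7. [r4c2∈{4}] r4c2 is down to just 4 ⇒ r4c2=4.
Step 8. [r3c2∈{1}] r3c2's peers cover all but 1 ⇒ r3c2=1.
Step 9. [r2c4∈{1}] r2c4's peers cover all but 1, so r2c4=1.
Step 10. [r1c4∈{4}] only 4 remains possible at r1c4, so r1c4=4.

Answer: 1 3 2 4 / 4 2 3 1 / 2 1 4 3 / 3 4 1 2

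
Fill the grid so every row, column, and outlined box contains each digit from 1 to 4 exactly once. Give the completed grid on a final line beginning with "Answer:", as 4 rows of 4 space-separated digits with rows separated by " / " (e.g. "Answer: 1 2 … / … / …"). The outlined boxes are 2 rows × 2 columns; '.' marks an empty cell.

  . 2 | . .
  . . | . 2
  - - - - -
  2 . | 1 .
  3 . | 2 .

Step 1. [r1c4∈{1,3,4}] 1 has one home in col 4: r1c4, so r1c4=1.
Step 2. [r3c2∈{4}] r3c2's peers cover all but 4 ⇒ r3c2=4.
Step 3. [r1c1∈{4}] nothing but 4 survives at r1c1 ⇒ r1c1=4.
Step 4. [r2c2∈{1,3}] across col 2, 3 lands solely at r2c2, so r2c2=3.
Step 5. [r3c4∈{3}] nothing but 3 survives at r3c4. So r3c4=3.
Step 6. [r1c3∈{3}] only 3 remains possible at r1c3. So r1c3=3.
Step 7. [r4c4∈{4}] nothing but 4 survives at r4c4 ⇒ r4c4=4.
Step 8. [r4c2∈{1}] r4c2 has the single candidate 1. So r4c2=1.
Step 9. [r2c3∈{4}] r2c3 is down to just 4, so r2c3=4.
Step 10. [r2c1∈{1}] r2c1 is down to just 1, so r2c1=1.

Answer: 4 2 3 1 / 1 3 4 2 / 2 4 1 3 / 3 1 2 4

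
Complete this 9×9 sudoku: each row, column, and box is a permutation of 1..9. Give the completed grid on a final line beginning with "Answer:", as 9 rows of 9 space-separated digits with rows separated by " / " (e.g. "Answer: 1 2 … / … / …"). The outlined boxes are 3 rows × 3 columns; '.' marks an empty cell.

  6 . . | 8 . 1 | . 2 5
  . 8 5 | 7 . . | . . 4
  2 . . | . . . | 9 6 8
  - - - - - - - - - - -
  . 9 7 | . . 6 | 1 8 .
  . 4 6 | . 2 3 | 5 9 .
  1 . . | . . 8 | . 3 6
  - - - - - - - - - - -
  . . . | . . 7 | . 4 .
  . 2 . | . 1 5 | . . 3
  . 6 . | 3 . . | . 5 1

Step 1. [r7c9∈{2,9}] col 9 places 9 nowhere but r7c9, so r7c9=9.
Step 2. [r1c7∈{3,7}] in box 3, 7 fits only at r1c7 ⇒ r1c7=7.
Step 3. [r1c2∈{3}] only 3 remains possible at r1c2. So r1c2=3.
Step 4. [r3c6∈{4}] nothing but 4 survives at r3c6, so r3c6=4.
Step 5. [r1c5∈{9}] nothing but 9 survives at r1c5. So r1c5=9.
Step 6. [r6c2∈{5}] r6c2 has the single candidate 5 ⇒ r6c2=5.
Step 7. [r9c6∈{2,9}] in col 6, 9 fits only at r9c6. So r9c6=9.
Step 8. [r8c3∈{4,8,9}] in col 3, 9 fits only at r8c3. So r8c3=9.
Step 9. [r6c7∈{2,4}] col 7 places 4 nowhere but r6c7, so r6c7=4.
Step 10. [r7c3∈{1,3,8}] 3 has one home in col 3: r7c3. So r7c3=3.
Step 11. [r9c3∈{4,8}] r9c3 is the only open cell in col 3 admitting 8 ⇒ r9c3=8.
Step 12. [r9c5∈{4}] r9c5 has the single candidate 4 ⇒ r9c5=4.
Step 13. [r8c4∈{6}] nothing but 6 survives at r8c4 ⇒ r8c4=6.
Step 14. [r3c4∈{5}] r3c4 has the single candidate 5. So r3c4=5.
Step 15. [r7c7∈{2,6,8}] across row 7, 6 lands solely at r7c7, so r7c7=6.
Step 16. [r8c8∈{7}] r8c8 is down to just 7 ⇒ r8c8=7.
Step 17. [r2c5∈{3,6}] row 2 places 6 nowhere but r2c5, so r2c5=6.
Step 18. [r3c3∈{1}] r3c3's peers cover all but 1, so r3c3=1.
Step 19. [r2c1∈{9}] r2c1 is down to just 9. So r2c1=9.
Step 20. [r7c4∈{2}] r7c4 is down to just 2. So r7c4=2.
Step 21. [r7c5∈{8}] only 8 remains possible at r7c5 ⇒ r7c5=8.
Step 22. [r8c7∈{8}] nothing but 8 survives at r8c7, so r8c7=8.
Step 23. [r6c3∈{2}] r6c3 has the single candidate 2 ⇒ r6c3=2.
Step 24. [r4c9∈{2}] r4c9's peers cover all but 2 ⇒ r4c9=2.
Step 25. [r3c5∈{3}] r3c5 has the single candidate 3, so r3c5=3.
Step 26. [r6c4∈{9}] nothing but 9 survives at r6c4 ⇒ r6c4=9.
Step 27. [r5c4∈{1}] nothing but 1 survives at r5c4, so r5c4=1.
Step 28. [r2c8∈{1}] nothing but 1 survives at r2c8 ⇒ r2c8=1.
Step 29. [r3c2∈{7}] only 7 remains possible at r3c2. So r3c2=7.
Step 30. [r6c5∈{7}] only 7 remains possible at r6c5 ⇒ r6c5=7.
Step 31. [r9c1∈{7}] r9c1 is down to just 7 ⇒ r9c1=7.
Step 32. [r4c1∈{3}] r4c1 has the single candidate 3 ⇒ r4c1=3.
Step 33. [r2c7∈{3}] r2c7 is down to just 3. So r2c7=3.
Step 34. [r4c4∈{4}] nothing but 4 survives at r4c4, so r4c4=4.
Step 35. [r7c2∈{1}] r7c2's peers cover all but 1. So r7c2=1.
Step 36. [r2c6∈{2}] only 2 remains possible at r2c6 ⇒ r2c6=2.
Step 37. [r7c1∈{5}] r7c1 has the single candidate 5, so r7c1=5.
Step 38. [r5c9∈{7}] r5c9's peers cover all but 7, so r5c9=7.
Step 39. [r1c3∈{4}] nothing but 4 survives at r1c3 ⇒ r1c3=4.
Step 40. [r9c7∈{2}] nothing but 2 survives at r9c7, so r9c7=2.
Step 41. [r8c1∈{4}] nothing but 4 survives at r8c1 ⇒ r8c1=4.
Step 42. [r4c5∈{5}] r4c5 is down to just 5, so r4c5=5.
Step 43. [r5c1∈{8}] r5c1's peers cover all but 8 ⇒ r5c1=8.

Answer: 6 3 4 8 9 1 7 2 5 / 9 8 5 7 6 2 3 1 4 / 2 7 1 5 3 4 9 6 8 / 3 9 7 4 5 6 1 8 2 / 8 4 6 1 2 3 5 9 7 / 1 5 2 9 7 8 4 3 6 / 5 1 3 2 8 7 6 4 9 / 4 2 9 6 1 5 8 7 3 / 7 6 8 3 4 9 2 5 1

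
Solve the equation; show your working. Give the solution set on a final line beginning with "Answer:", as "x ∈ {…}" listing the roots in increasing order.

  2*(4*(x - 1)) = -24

Step 1. [2*(4*(x - 1)) = -24] LHS = 2·(…); ÷2 both sides. So div: 4*(x - 1) = -12.
Step 2. [4*(x - 1) = -12] divide by the outer 4. So div: x - 1 = -3.
Step 3. [x - 1 = -3] -1 is outermost — add 1 both sides. So sub: x = -2.

Answer: x ∈ {-2}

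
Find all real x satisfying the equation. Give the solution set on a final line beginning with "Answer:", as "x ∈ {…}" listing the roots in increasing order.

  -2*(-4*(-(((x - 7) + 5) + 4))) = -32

Step 1. [-2*(-4*(-(((x - 7) + 5) + 4))) = -32] -2 out front; divide by -2, so div: -4*(-(((x - 7) + 5) + 4)) = 16.
Step 2. [-4*(-(((x - 7) + 5) + 4)) = 16] -4·(inner) — divide through by -4 ⇒ div: -(((x - 7) + 5) + 4) = -4.
Step 3. [-(((x - 7) + 5) + 4) = -4] LHS negated; negate both sides ⇒ neg: ((x - 7) + 5) + 4 = 4.
Step 4. [((x - 7) + 5) + 4 = 4] 4 comes off first (subtract 4), so sub: (x - 7) + 5 = 0.
Step 5. [(x - 7) + 5 = 0] subtract 5: x sits inside (… + 5) ⇒ sub: x - 7 = -5.
Step 6. [x - 7 = -5] add 7: x sits inside (… - 7), so sub: x = 2.

Answer: x ∈ {2}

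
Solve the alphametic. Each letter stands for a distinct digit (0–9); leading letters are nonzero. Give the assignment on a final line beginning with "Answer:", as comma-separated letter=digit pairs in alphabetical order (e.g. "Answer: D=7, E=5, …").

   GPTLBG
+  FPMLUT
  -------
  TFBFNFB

Step 1. [col 1: G + T ≡ B (mod 10)] column 1 (G + T ≡ B (mod 10), carry-in 0) doesn't pin G yet; pick G=9 and continue ⇒ G=9.
Step 2. [col 1: G + T ≡ B (mod 10)] column 1 (G + T ≡ B (mod 10), carry-in 0) doesn't pin T yet; pick T=1 and continue. So T=1.
Step 3. [col 1: G + T ≡ B (mod 10)] column 1 reads G+T+carry(0)=B with G=9, T=1; with digits 1,9 already taken and all letters distinct, the only value for B is 0. So B=0.
Step 4. [col 2: B + U ≡ F (mod 10)] U=3 is one option consistent with column 2 (B + U ≡ F (mod 10), carry-in 1) — take it, so U=3.
Step 5. [col 2: B + U ≡ F (mod 10)] in column 2 we have B+U≡F with carry-in 1; given B=0, U=3 and digits 0,1,3,9 already taken and all letters distinct, that pins F to 4, so F=4.
Step 6. [col 3: L + L ≡ N (mod 10)] L=8 is one option consistent with column 3 (L + L ≡ N (mod 10), carry-in 0) — take it, so L=8.
Step 7. [col 3: L + L ≡ N (mod 10)] column 3 reads L+L+carry(0)=N with L=8; with digits 0,1,3,4,8,9 already taken and all letters distinct, the only value for N is 6 ⇒ N=6.
Step 8. [col 4: T + M ≡ F (mod 10)] in column 4 we have T+M≡F with carry-in 1; given T=1, F=4 and digits 0,1,3,4,6,8,9 already taken and all letters distinct, that pins M to 2. So M=2.
Step 9. [col 5: P + P ≡ B (mod 10)] column 5: given B=0, carry-in 0, and digits 0,1,2,3,4,6,8,9 already taken and all letters distinct, P+P≡B (mod 10) forces P=5, so P=5.

Answer: B=0, F=4, G=9, L=8, M=2, N=6, P=5, T=1, U=3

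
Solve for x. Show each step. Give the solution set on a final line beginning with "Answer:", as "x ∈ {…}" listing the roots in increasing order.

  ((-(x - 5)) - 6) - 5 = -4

Step 1. [((-(x - 5)) - 6) - 5 = -4] 5 comes off first (add 5) ⇒ sub: (-(x - 5)) - 6 = 1.
Step 2. [(-(x - 5)) - 6 = 1] 6 comes off first (add 6) ⇒ sub: -(x - 5) = 7.
Step 3. [-(x - 5) = 7] flip signs both sides, so neg: x - 5 = -7.
Step 4. [x - 5 = -7] -5 is outermost — add 5 both sides ⇒ sub: x = -2.

Answer: x ∈ {-2}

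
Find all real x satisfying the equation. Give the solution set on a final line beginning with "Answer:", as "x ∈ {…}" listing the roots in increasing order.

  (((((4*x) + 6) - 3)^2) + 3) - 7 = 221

Step 1. [(((((4*x) + 6) - 3)^2) + 3) - 7 = 221] peel the -7: add 7 from each side, so sub: ((((4*x) + 6) - 3)^2) + 3 = 228.
Step 2. [((((4*x) + 6) - 3)^2) + 3 = 228] 3 comes off first (subtract 3), so sub: (((4*x) + 6) - 3)^2 = 225.
Step 3. [(((4*x) + 6) - 3)^2 = 225] 225 ≥ 0, LHS is (·)² — take ±√, so sqrt: ((4*x) + 6) - 3 = 15 or -15.
Step 4. [((4*x) + 6) - 3 = 15 or -15] peel the -3: add 3 from each side ⇒ sub: (4*x) + 6 = 18 or -12.
Step 5. [(4*x) + 6 = 18 or -12] subtract 6: x sits inside (… + 6), so sub: 4*x = 12 or -18.
Step 6. [4*x = 12 or -18] leading coefficient 4: divide by 4, so div: x = 3 or -9/2.

Answer: x ∈ {-9/2, 3}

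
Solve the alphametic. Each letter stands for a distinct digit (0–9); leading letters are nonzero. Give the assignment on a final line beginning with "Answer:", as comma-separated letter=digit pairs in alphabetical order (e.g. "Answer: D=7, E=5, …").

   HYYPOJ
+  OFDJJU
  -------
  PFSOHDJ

Step 1. [P] the sum has 7 digits but both addends have 6; that extra leading digit P is the final carry, namely 1 ⇒ P=1.
Step 2. [col 1: J + U ≡ J (mod 10)] from column 1 (nothing yet, carry-in 0, digits 1 already taken and all letters distinct): U must equal 0. So U=0.
Step 3. [col 1: J + U ≡ J (mod 10)] no forcing yet in column 1 (carry-in 0); J=6 is free and consistent — try it. So J=6.
Step 4. [col 2: O + J ≡ D (mod 10)] no forcing yet in column 2 (carry-in 0); D=3 is free and consistent — try it ⇒ D=3.
Step 5. [col 2: O + J ≡ D (mod 10)] column 2: given J=6, D=3, carry-in 0, and digits 0,1,3,6 already taken and all letters distinct, O+J≡D (mod 10) forces O=7. So O=7.
Step 6. [col 3: P + J ≡ H (mod 10)] column 3: given P=1, J=6, carry-in 1, and digits 0,1,3,6,7 already taken and all letters distinct, P+J≡H (mod 10) forces H=8, so H=8.
Step 7. [col 4: Y + D ≡ O (mod 10)] column 4 reads Y+D+carry(0)=O with D=3, O=7; with digits 0,1,3,6,7,8 already taken and all letters distinct, the only value for Y is 4. So Y=4.
Step 8. [col 5: Y + F ≡ S (mod 10)] column 5: given Y=4, carry-in 0, and digits 0,1,3,4,6,7,8 already taken and all letters distinct, Y+F≡S (mod 10) forces F=5. So F=5.
Step 9. [col 5: Y + F ≡ S (mod 10)] column 5 reads Y+F+carry(0)=S with Y=4, F=5; with digits 0,1,3,4,5,6,7,8 already taken and all letters distinct, the only value for S is 9 ⇒ S=9.

Answer: D=3, F=5, H=8, J=6, O=7, P=1, S=9, U=0, Y=4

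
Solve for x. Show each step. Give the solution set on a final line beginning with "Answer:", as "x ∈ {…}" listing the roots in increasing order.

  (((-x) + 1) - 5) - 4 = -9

Step 1. [(((-x) + 1) - 5) - 4 = -9] the outer -4 inverts by adding 4. So sub: ((-x) + 1) - 5 = -5.
Step 2. [((-x) + 1) - 5 = -5] peel the -5: add 5 from each side, so sub: (-x) + 1 = 0.
Step 3. [(-x) + 1 = 0] subtract 1: x sits inside (… + 1), so sub: -x = -1.
Step 4. [-x = -1] flip signs both sides, so neg: x = 1.

Answer: x ∈ {1}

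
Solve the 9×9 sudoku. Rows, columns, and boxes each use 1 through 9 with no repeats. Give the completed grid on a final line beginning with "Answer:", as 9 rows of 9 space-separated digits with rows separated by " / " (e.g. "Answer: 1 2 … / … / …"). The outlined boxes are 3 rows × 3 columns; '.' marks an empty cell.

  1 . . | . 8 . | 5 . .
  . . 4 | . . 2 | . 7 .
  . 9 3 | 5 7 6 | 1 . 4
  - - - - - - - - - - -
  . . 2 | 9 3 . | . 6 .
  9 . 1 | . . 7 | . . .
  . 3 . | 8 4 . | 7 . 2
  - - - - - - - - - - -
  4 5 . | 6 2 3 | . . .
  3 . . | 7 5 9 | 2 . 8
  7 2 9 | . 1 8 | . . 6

Step 1. [r6c3∈{5,6}] in col 3, 5 fits only at r6c3 ⇒ r6c3=5.
Step 2. [r2c7∈{3,6,8,9}] in col 7, 6 fits only at r2c7. So r2c7=6.
Step 3. [r4c1∈{8}] only 8 remains possible at r4c1. So r4c1=8.
Step 4. [r8c8∈{1,4}] across row 8, 4 lands solely at r8c8. So r8c8=4.
Step 5. [r6c8∈{1,9}] 9 has one home in row 6: r6c8. So r6c8=9.
Step 6. [r4c9∈{1,5}] r4c9 is the only open cell in box 6 admitting 1 ⇒ r4c9=1.
Step 7. [r1c9∈{3,9}] r1c9 is the only open cell in row 1 admitting 9, so r1c9=9.
Step 8. [r2c9∈{3}] r2c9's peers cover all but 3. So r2c9=3.
Step 9. [r5c7∈{3,4,8}] 8 has one home in col 7: r5c7 ⇒ r5c7=8.
Step 10. [r5c8∈{3,5}] 3 has one home in row 5: r5c8 ⇒ r5c8=3.
Step 11. [r1c3∈{6,7}] r1c3 is the only open cell in col 3 admitting 7, so r1c3=7.
Step 12. [r1c2∈{6}] r1c2 has the single candidate 6 ⇒ r1c2=6.
Step 13. [r3c8∈{2,8}] row 3 places 8 nowhere but r3c8, so r3c8=8.
Step 14. [r5c2∈{4}] r5c2 has the single candidate 4, so r5c2=4.
Step 15. [r1c6∈{4}] nothing but 4 survives at r1c6 ⇒ r1c6=4.
Step 16. [r6c1∈{6}] only 6 remains possible at r6c1 ⇒ r6c1=6.
Step 17. [r6c6∈{1}] only 1 remains possible at r6c6, so r6c6=1.
Step 18. [r9c8∈{5}] only 5 remains possible at r9c8. So r9c8=5.
Step 19. [r7c9∈{7}] nothing but 7 survives at r7c9 ⇒ r7c9=7.
Step 20. [r2c2∈{8}] r2c2 has the single candidate 8 ⇒ r2c2=8.
Step 21. [r8c3∈{6}] r8c3's peers cover all but 6. So r8c3=6.
Step 22. [r7c7∈{9}] nothing but 9 survives at r7c7, so r7c7=9.
Step 23. [r9c4∈{4}] only 4 remains possible at r9c4. So r9c4=4.
Step 24. [r7c8∈{1}] only 1 remains possible at r7c8, so r7c8=1.
Step 25. [r7c3∈{8}] nothing but 8 survives at r7c3, so r7c3=8.
Step 26. [r5c5∈{6}] r5c5 has the single candidate 6, so r5c5=6.
Step 27. [r2c1∈{5}] nothing but 5 survives at r2c1 ⇒ r2c1=5.
Step 28. [r5c9∈{5}] r5c9 is down to just 5. So r5c9=5.
Step 29. [r8c2∈{1}] r8c2's peers cover all but 1. So r8c2=1.
Step 30. [r3c1∈{2}] r3c1 has the single candidate 2. So r3c1=2.
Step 31. [r2c4∈{1}] r2c4's peers cover all but 1. So r2c4=1.
Step 32. [r5c4∈{2}] r5c4's peers cover all but 2 ⇒ r5c4=2.
Step 33. [r4c2∈{7}] r4c2's peers cover all but 7, so r4c2=7.
Step 34. [r1c4∈{3}] r1c4's peers cover all but 3, so r1c4=3.
Step 35. [r1c8∈{2}] r1c8's peers cover all but 2 ⇒ r1c8=2.
Step 36. [r4c7∈{4}] r4c7's peers cover all but 4. So r4c7=4.
Step 37. [r9c7∈{3}] only 3 remains possible at r9c7 ⇒ r9c7=3.
Step 38. [r2c5∈{9}] r2c5 is down to just 9. So r2c5=9.
Step 39. [r4c6∈{5}] r4c6's peers cover all but 5 ⇒ r4c6=5.

Answer: 1 6 7 3 8 4 5 2 9 / 5 8 4 1 9 2 6 7 3 / 2 9 3 5 7 6 1 8 4 / 8 7 2 9 3 5 4 6 1 / 9 4 1 2 6 7 8 3 5 / 6 3 5 8 4 1 7 9 2 / 4 5 8 6 2 3 9 1 7 / 3 1 6 7 5 9 2 4 8 / 7 2 9 4 1 8 3 5 6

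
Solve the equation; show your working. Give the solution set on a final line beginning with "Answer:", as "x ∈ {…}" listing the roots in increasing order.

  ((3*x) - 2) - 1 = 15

Step 1. [((3*x) - 2) - 1 = 15] peel the -1: add 1 from each side, so sub: (3*x) - 2 = 16.
Step 2. [(3*x) - 2 = 16] 2 comes off first (add 2). So sub: 3*x = 18.
Step 3. [3*x = 18] LHS = 3·(…); ÷3 both sides ⇒ div: x = 6.

Answer: x ∈ {6}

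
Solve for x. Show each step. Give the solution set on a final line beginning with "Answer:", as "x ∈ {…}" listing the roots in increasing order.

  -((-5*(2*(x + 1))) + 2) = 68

Step 1. [-((-5*(2*(x + 1))) + 2) = 68] flip signs both sides. So neg: (-5*(2*(x + 1))) + 2 = -68.
Step 2. [(-5*(2*(x + 1))) + 2 = -68] +2 is outermost — subtract 2 both sides ⇒ sub: -5*(2*(x + 1)) = -70.
Step 3. [-5*(2*(x + 1)) = -70] leading coefficient -5: divide by -5 ⇒ div: 2*(x + 1) = 14.
Step 4. [2*(x + 1) = 14] LHS = 2·(…); ÷2 both sides ⇒ div: x + 1 = 7.
Step 5. [x + 1 = 7] +1 is outermost — subtract 1 both sides ⇒ sub: x = 6.

Answer: x ∈ {6}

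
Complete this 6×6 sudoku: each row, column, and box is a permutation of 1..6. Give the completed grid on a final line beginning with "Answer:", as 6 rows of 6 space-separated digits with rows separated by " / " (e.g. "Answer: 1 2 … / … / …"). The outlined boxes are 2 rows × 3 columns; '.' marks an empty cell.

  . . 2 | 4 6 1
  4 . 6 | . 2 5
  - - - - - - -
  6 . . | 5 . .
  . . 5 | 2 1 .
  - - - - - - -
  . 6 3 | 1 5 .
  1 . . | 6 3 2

Step 1. [r4c1∈{3}] nothing but 3 survives at r4c1, so r4c1=3.
Step 2. [r3c5∈{4}] r3c5 has the single candidate 4 ⇒ r3c5=4.
Step 3. [r1c2∈{3,5}] in row 1, 3 fits only at r1c2. So r1c2=3.
Step 4. [r3c3∈{1}] nothing but 1 survives at r3c3 ⇒ r3c3=1.
Step 5. [r6c2∈{4,5}] r6c2 is the only open cell in row 6 admitting 5, so r6c2=5.
Step 6. [r4c6∈{6}] nothing but 6 survives at r4c6. So r4c6=6.
Step 7. [r6c3∈{4}] r6c3 is down to just 4, so r6c3=4.
Step 8. [r5c6∈{4}] only 4 remains possible at r5c6. So r5c6=4.
Step 9. [r4c2∈{4}] r4c2 has the single candidate 4. So r4c2=4.
Step 10. [r2c2∈{1}] only 1 remains possible at r2c2. So r2c2=1.
Step 11. [r3c2∈{2}] r3c2 has the single candidate 2 ⇒ r3c2=2.
Step 12. [r3c6∈{3}] r3c6's peers cover all but 3, so r3c6=3.
Step 13. [r1c1∈{5}] only 5 remains possible at r1c1, so r1c1=5.
Step 14. [r5c1∈{2}] r5c1 has the single candidate 2. So r5c1=2.
Step 15. [r2c4∈{3}] r2c4's peers cover all but 3, so r2c4=3.

Answer: 5 3 2 4 6 1 / 4 1 6 3 2 5 / 6 2 1 5 4 3 / 3 4 5 2 1 6 / 2 6 3 1 5 4 / 1 5 4 6 3 2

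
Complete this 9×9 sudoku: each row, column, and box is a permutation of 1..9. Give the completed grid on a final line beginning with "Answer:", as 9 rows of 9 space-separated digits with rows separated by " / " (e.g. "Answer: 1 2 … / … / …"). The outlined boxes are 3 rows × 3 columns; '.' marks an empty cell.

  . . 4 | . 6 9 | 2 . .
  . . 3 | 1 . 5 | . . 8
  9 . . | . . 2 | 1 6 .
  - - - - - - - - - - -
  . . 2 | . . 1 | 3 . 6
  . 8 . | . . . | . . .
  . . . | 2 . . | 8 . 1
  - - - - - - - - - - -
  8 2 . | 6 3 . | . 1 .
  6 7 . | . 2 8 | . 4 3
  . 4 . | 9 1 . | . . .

Step 1. [r9c3∈{5}] r9c3 has the single candidate 5. So r9c3=5.
Step 2. [r9c6∈{7}] r9c6 is down to just 7, so r9c6=7.
Step 3. [r6c2∈{3,5,6,9}] across col 2, 3 lands solely at r6c2. So r6c2=3.
Step 4. [r7c3∈{9}] r7c3 has the single candidate 9. So r7c3=9.
Step 5. [r5c9∈{2,4,5,7,9}] r5c9 is the only open cell in col 9 admitting 9, so r5c9=9.
Step 6. [r5c7∈{4,5,7}] in box 6, 4 fits only at r5c7 ⇒ r5c7=4.
Step 7. [r3c4∈{3,4,7,8}] across row 3, 3 lands solely at r3c4. So r3c4=3.
Step 8. [r4c4∈{4,5,7,8}] r4c4 is the only open cell in col 4 admitting 4 ⇒ r4c4=4.
Step 9. [r4c5∈{5,7,8,9}] in row 4, 8 fits only at r4c5. So r4c5=8.
Step 10. [r3c2∈{5}] r3c2 is down to just 5 ⇒ r3c2=5.
Step 11. [r5c8∈{2,5,7}] in row 5, 2 fits only at r5c8, so r5c8=2.
Step 12. [r2c5∈{4,7}] across row 2, 4 lands solely at r2c5 ⇒ r2c5=4.
Step 13. [r3c5∈{7}] nothing but 7 survives at r3c5. So r3c5=7.
Step 14. [r5c4∈{5,7}] r5c4 is the only open cell in col 4 admitting 7 ⇒ r5c4=7.
Step 15. [r6c3∈{6,7}] in col 3, 7 fits only at r6c3. So r6c3=7.
Step 16. [r6c8∈{5}] r6c8 is down to just 5. So r6c8=5.
Step 17. [r4c8∈{7}] r4c8 has the single candidate 7. So r4c8=7.
Step 18. [r5c3∈{1,6}] col 3 places 6 nowhere but r5c3 ⇒ r5c3=6.
Step 19. [r8c7∈{5,9}] across row 8, 9 lands solely at r8c7, so r8c7=9.
Step 20. [r2c7∈{7}] r2c7 is down to just 7 ⇒ r2c7=7.
Step 21. [r5c1∈{1,5}] row 5 places 1 nowhere but r5c1. So r5c1=1.
Step 22. [r7c9∈{5,7}] across row 7, 7 lands solely at r7c9, so r7c9=7.
Step 23. [r6c1∈{4}] r6c1 has the single candidate 4. So r6c1=4.
Step 24. [r4c1∈{5}] only 5 remains possible at r4c1 ⇒ r4c1=5.
Step 25. [r5c5∈{5}] r5c5 has the single candidate 5. So r5c5=5.
Step 26. [r9c8∈{8}] only 8 remains possible at r9c8. So r9c8=8.
Step 27. [r6c6∈{6}] r6c6 has the single candidate 6. So r6c6=6.
Step 28. [r7c7∈{5}] r7c7 is down to just 5, so r7c7=5.
Step 29. [r1c2∈{1}] r1c2 has the single candidate 1, so r1c2=1.
Step 30. [r1c1∈{7}] only 7 remains possible at r1c1 ⇒ r1c1=7.
Step 31. [r3c3∈{8}] only 8 remains possible at r3c3 ⇒ r3c3=8.
Step 32. [r6c5∈{9}] only 9 remains possible at r6c5 ⇒ r6c5=9.
Step 33. [r3c9∈{4}] r3c9 has the single candidate 4 ⇒ r3c9=4.
Step 34. [r1c8∈{3}] only 3 remains possible at r1c8, so r1c8=3.
Step 35. [r1c4∈{8}] r1c4's peers cover all but 8. So r1c4=8.
Step 36. [r2c1∈{2}] only 2 remains possible at r2c1, so r2c1=2.
Step 37. [r8c4∈{5}] only 5 remains possible at r8c4 ⇒ r8c4=5.
Step 38. [r9c7∈{6}] r9c7 is down to just 6 ⇒ r9c7=6.
Step 39. [r9c1∈{3}] r9c1's peers cover all but 3, so r9c1=3.
Step 40. [r8c3∈{1}] nothing but 1 survives at r8c3. So r8c3=1.
Step 41. [r7c6∈{4}] nothing but 4 survives at r7c6, so r7c6=4.
Step 42. [r1c9∈{5}] r1c9 is down to just 5, so r1c9=5.
Step 43. [r2c2∈{6}] r2c2 has the single candidate 6, so r2c2=6.
Step 44. [r4c2∈{9}] r4c2's peers cover all but 9 ⇒ r4c2=9.
Step 45. [r2c8∈{9}] r2c8's peers cover all but 9. So r2c8=9.
Step 46. [r5c6∈{3}] nothing but 3 survives at r5c6, so r5c6=3.
Step 47. [r9c9∈{2}] r9c9 has the single candidate 2 ⇒ r9c9=2.

Answer: 7 1 4 8 6 9 2 3 5 / 2 6 3 1 4 5 7 9 8 / 9 5 8 3 7 2 1 6 4 / 5 9 2 4 8 1 3 7 6 / 1 8 6 7 5 3 4 2 9 / 4 3 7 2 9 6 8 5 1 / 8 2 9 6 3 4 5 1 7 / 6 7 1 5 2 8 9 4 3 / 3 4 5 9 1 7 6 8 2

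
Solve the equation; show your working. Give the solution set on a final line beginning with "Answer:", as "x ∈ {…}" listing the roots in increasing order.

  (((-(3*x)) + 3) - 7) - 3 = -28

Step 1. [(((-(3*x)) + 3) - 7) - 3 = -28] 3 comes off first (add 3). So sub: ((-(3*x)) + 3) - 7 = -25.
Step 2. [((-(3*x)) + 3) - 7 = -25] -7 is outermost — add 7 both sides. So sub: (-(3*x)) + 3 = -18.
Step 3. [(-(3*x)) + 3 = -18] subtract 3: x sits inside (… + 3), so sub: -(3*x) = -21.
Step 4. [-(3*x) = -21] flip signs both sides. So neg: 3*x = 21.
Step 5. [3*x = 21] 3 out front; divide by 3. So div: x = 7.

Answer: x ∈ {7}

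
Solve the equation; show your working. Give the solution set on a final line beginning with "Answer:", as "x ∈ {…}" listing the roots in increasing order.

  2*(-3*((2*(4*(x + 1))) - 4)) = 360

Step 1. [2*(-3*((2*(4*(x + 1))) - 4)) = 360] leading coefficient 2: divide by 2 ⇒ div: -3*((2*(4*(x + 1))) - 4) = 180.
Step 2. [-3*((2*(4*(x + 1))) - 4) = 180] divide by the outer -3. So div: (2*(4*(x + 1))) - 4 = -60.
Step 3. [(2*(4*(x + 1))) - 4 = -60] peel the -4: add 4 from each side ⇒ sub: 2*(4*(x + 1)) = -56.
Step 4. [2*(4*(x + 1)) = -56] divide by the outer 2, so div: 4*(x + 1) = -28.
Step 5. [4*(x + 1) = -28] leading coefficient 4: divide by 4 ⇒ div: x + 1 = -7.
Step 6. [x + 1 = -7] +1 is outermost — subtract 1 both sides, so sub: x = -8.

Answer: x ∈ {-8}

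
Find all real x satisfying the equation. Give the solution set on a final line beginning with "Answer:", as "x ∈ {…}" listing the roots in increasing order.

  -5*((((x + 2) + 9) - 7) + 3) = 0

Step 1. [-5*((((x + 2) + 9) - 7) + 3) = 0] -5 out front; divide by -5. So div: (((x + 2) + 9) - 7) + 3 = 0.
Step 2. [(((x + 2) + 9) - 7) + 3 = 0] 3 comes off first (subtract 3). So sub: ((x + 2) + 9) - 7 = -3.
Step 3. [((x + 2) + 9) - 7 = -3] add 7: x sits inside (… - 7). So sub: (x + 2) + 9 = 4.
Step 4. [(x + 2) + 9 = 4] subtract 9: x sits inside (… + 9), so sub: x + 2 = -5.
Step 5. [x + 2 = -5] peel the +2: subtract 2 from each side ⇒ sub: x = -7.

Answer: x ∈ {-7}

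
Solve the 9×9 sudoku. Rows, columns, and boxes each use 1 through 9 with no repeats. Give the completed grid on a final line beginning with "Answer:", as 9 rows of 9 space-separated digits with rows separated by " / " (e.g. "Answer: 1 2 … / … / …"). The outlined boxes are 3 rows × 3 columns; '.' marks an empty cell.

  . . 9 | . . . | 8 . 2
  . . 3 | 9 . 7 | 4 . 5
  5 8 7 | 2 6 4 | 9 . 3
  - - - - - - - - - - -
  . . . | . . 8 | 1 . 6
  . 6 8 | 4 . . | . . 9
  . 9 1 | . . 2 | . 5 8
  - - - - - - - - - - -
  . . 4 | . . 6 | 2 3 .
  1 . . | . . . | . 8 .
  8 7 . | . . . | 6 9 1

Step 1. [r8c7∈{5,7}] across col 7, 5 lands solely at r8c7. So r8c7=5.
Step 2. [r6c1∈{3,4,7}] row 6 places 4 nowhere but r6c1. So r6c1=4.
Step 3. [r4c5∈{3,5,7,9}] row 4 places 9 nowhere but r4c5, so r4c5=9.
Step 4. [r8c2∈{2,3}] across box 7, 3 lands solely at r8c2 ⇒ r8c2=3.
Step 5. [r8c4∈{7}] only 7 remains possible at r8c4, so r8c4=7.
Step 6. [r1c8∈{1,6,7}] across row 1, 7 lands solely at r1c8. So r1c8=7.
Step 7. [r9c5∈{2,3,4,5}] r9c5 is the only open cell in row 9 admitting 4 ⇒ r9c5=4.
Step 8. [r7c2∈{5}] nothing but 5 survives at r7c2, so r7c2=5.
Step 9. [r4c2∈{2}] nothing but 2 survives at r4c2, so r4c2=2.
Step 10. [r2c2∈{1}] nothing but 1 survives at r2c2. So r2c2=1.
Step 11. [r7c4∈{1,8}] col 4 places 8 nowhere but r7c4 ⇒ r7c4=8.
Step 12. [r1c4∈{1,3,5}] across col 4, 1 lands solely at r1c4, so r1c4=1.
Step 13. [r5c6∈{1,3,5}] across col 6, 1 lands solely at r5c6 ⇒ r5c6=1.
Step 14. [r5c5∈{3,5,7}] 5 has one home in row 5: r5c5. So r5c5=5.
Step 15. [r4c4∈{3}] only 3 remains possible at r4c4 ⇒ r4c4=3.
Step 16. [r1c6∈{3,5}] row 1 places 5 nowhere but r1c6 ⇒ r1c6=5.
Step 17. [r6c7∈{3,7}] across row 6, 3 lands solely at r6c7, so r6c7=3.
Step 18. [r2c1∈{2,6}] row 2 places 2 nowhere but r2c1, so r2c1=2.
Step 19. [r4c1∈{7}] r4c1 is down to just 7. So r4c1=7.
Step 20. [r9c3∈{2}] r9c3 has the single candidate 2, so r9c3=2.
Step 21. [r8c5∈{2}] r8c5's peers cover all but 2 ⇒ r8c5=2.
Step 22. [r6c5∈{7}] nothing but 7 survives at r6c5. So r6c5=7.
Step 23. [r1c2∈{4}] only 4 remains possible at r1c2. So r1c2=4.
Step 24. [r2c5∈{8}] r2c5 is down to just 8. So r2c5=8.
Step 25. [r7c5∈{1}] r7c5's peers cover all but 1, so r7c5=1.
Step 26. [r4c3∈{5}] r4c3 has the single candidate 5 ⇒ r4c3=5.
Step 27. [r4c8∈{4}] r4c8's peers cover all but 4, so r4c8=4.
Step 28. [r7c1∈{9}] r7c1 has the single candidate 9, so r7c1=9.
Step 29. [r5c7∈{7}] nothing but 7 survives at r5c7, so r5c7=7.
Step 30. [r6c4∈{6}] r6c4's peers cover all but 6, so r6c4=6.
Step 31. [r1c1∈{6}] only 6 remains possible at r1c1 ⇒ r1c1=6.
Step 32. [r9c4∈{5}] only 5 remains possible at r9c4, so r9c4=5.
Step 33. [r8c6∈{9}] only 9 remains possible at r8c6 ⇒ r8c6=9.
Step 34. [r8c3∈{6}] r8c3 is down to just 6. So r8c3=6.
Step 35. [r5c1∈{3}] r5c1 is down to just 3 ⇒ r5c1=3.
Step 36. [r3c8∈{1}] r3c8 has the single candidate 1. So r3c8=1.
Step 37. [r5c8∈{2}] only 2 remains possible at r5c8. So r5c8=2.
Step 38. [r2c8∈{6}] r2c8 is down to just 6, so r2c8=6.
Step 39. [r7c9∈{7}] nothing but 7 survives at r7c9 ⇒ r7c9=7.
Step 40. [r8c9∈{4}] r8c9's peers cover all but 4. So r8c9=4.
Step 41. [r1c5∈{3}] r1c5 is down to just 3. So r1c5=3.
Step 42. [r9c6∈{3}] r9c6 is down to just 3 ⇒ r9c6=3.

Answer: 6 4 9 1 3 5 8 7 2 / 2 1 3 9 8 7 4 6 5 / 5 8 7 2 6 4 9 1 3 / 7 2 5 3 9 8 1 4 6 / 3 6 8 4 5 1 7 2 9 / 4 9 1 6 7 2 3 5 8 / 9 5 4 8 1 6 2 3 7 / 1 3 6 7 2 9 5 8 4 / 8 7 2 5 4 3 6 9 1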